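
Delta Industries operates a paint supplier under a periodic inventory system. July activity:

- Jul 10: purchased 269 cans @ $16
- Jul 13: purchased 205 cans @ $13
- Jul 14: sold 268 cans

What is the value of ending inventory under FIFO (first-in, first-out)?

Ending inventory = $2,681

Jul 14, 268 sold [FIFO — oldest first]: 268 @ $16 = $4,288
Ending inventory: 1 @ $16 + 205 @ $13 = $2,681
Check: goods available $6,969 = COGS $4,288 + ending $2,681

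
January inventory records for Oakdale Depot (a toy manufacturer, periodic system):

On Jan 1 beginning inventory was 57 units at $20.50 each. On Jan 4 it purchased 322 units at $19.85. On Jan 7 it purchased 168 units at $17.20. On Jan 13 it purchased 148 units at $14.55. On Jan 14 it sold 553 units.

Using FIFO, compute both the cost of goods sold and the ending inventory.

Jan 14, 553 sold [FIFO — oldest first]: 57 @ $20.50 + 322 @ $19.85 + 168 @ $17.20 + 6 @ $14.55 = $10,537.10
Ending inventory: 142 @ $14.55 = $2,066.10
Check: goods available $12,603.20 = COGS $10,537.10 + ending $2,066.10

COGS = $10,537.10; ending inventory = $2,066.10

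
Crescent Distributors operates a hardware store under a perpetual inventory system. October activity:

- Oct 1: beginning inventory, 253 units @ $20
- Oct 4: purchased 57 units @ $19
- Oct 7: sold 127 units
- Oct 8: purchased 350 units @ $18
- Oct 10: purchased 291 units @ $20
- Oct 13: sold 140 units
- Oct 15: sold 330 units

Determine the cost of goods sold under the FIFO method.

COGS = $11,309

Oct 7, 127 sold [FIFO — oldest first]: 127 @ $20 = $2,540
Oct 13, 140 sold [FIFO — oldest first]: 126 @ $20 + 14 @ $19 = $2,786
Oct 15, 330 sold [FIFO — oldest first]: 43 @ $19 + 287 @ $18 = $5,983
Total COGS = $2,540 + $2,786 + $5,983 = $11,309
Ending inventory: 63 @ $18 + 291 @ $20 = $6,954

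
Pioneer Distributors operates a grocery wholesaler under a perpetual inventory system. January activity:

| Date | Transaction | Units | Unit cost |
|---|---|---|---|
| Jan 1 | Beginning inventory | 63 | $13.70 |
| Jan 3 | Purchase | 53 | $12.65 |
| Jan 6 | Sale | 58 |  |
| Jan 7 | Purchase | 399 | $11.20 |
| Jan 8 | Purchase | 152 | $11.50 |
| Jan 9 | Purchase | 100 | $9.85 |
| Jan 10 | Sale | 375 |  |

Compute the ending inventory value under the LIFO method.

Ending inventory = $3,885.80

Jan 6, 58 sold [LIFO — newest first]: 53 @ $12.65 + 5 @ $13.70 = $738.95
Jan 10, 375 sold [LIFO — newest first]: 100 @ $9.85 + 152 @ $11.50 + 123 @ $11.20 = $4,110.60
Total COGS = $738.95 + $4,110.60 = $4,849.55
Ending inventory: 58 @ $13.70 + 276 @ $11.20 = $3,885.80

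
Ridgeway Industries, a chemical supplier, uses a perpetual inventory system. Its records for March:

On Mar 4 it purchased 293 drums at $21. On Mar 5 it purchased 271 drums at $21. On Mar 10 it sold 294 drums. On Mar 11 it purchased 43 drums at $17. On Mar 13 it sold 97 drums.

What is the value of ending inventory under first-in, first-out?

Ending inventory = $4,364

Mar 10, 294 sold [FIFO — oldest first]: 293 @ $21 + 1 @ $21 = $6,174
Mar 13, 97 sold [FIFO — oldest first]: 97 @ $21 = $2,037
Total COGS = $6,174 + $2,037 = $8,211
Ending inventory: 173 @ $21 + 43 @ $17 = $4,364
Check: goods available $12,575 = COGS $8,211 + ending $4,364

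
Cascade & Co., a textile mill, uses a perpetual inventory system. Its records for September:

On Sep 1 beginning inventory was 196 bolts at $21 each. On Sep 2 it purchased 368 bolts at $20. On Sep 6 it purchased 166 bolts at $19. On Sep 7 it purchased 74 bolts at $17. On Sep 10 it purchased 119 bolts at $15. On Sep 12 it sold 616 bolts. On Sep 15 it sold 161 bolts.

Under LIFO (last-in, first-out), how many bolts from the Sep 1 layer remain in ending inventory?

146

Sep 12, 616 sold [LIFO — newest first]: 119 @ $15 + 74 @ $17 + 166 @ $19 + 257 @ $20 = $11,337
Sep 15, 161 sold [LIFO — newest first]: 111 @ $20 + 50 @ $21 = $3,270
Total COGS = $11,337 + $3,270 = $14,607
Ending inventory: 146 @ $21 = $3,066
Check: goods available $17,673 = COGS $14,607 + ending $3,066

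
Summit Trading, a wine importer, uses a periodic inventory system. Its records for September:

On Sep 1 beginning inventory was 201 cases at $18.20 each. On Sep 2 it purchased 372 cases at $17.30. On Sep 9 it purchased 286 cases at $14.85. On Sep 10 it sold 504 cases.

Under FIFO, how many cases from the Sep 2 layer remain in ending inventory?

69

Sep 10, 504 sold [FIFO — oldest first]: 201 @ $18.20 + 303 @ $17.30 = $8,900.10
Ending inventory: 69 @ $17.30 + 286 @ $14.85 = $5,440.80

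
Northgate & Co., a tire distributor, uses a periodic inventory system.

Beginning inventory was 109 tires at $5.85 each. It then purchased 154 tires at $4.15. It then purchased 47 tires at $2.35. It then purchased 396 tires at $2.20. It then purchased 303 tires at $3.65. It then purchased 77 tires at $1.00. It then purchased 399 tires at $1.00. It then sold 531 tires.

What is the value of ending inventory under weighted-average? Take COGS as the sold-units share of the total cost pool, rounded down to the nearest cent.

Ending inventory = $2,467.14

Sale 1, sell 531: 531/1485 × $3,840.35 → $1,373.21
Ending inventory (cost pool remaining) = $2,467.14
Check: goods available $3,840.35 = COGS $1,373.21 + ending $2,467.14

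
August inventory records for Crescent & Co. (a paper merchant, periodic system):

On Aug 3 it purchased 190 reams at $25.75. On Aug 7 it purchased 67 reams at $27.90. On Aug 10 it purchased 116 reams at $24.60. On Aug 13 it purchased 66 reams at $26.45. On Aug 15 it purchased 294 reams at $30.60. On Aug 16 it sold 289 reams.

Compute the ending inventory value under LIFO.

Ending inventory = $11,514.10

Aug 16, 289 sold [LIFO — newest first]: 289 @ $30.60 = $8,843.40
Ending inventory: 190 @ $25.75 + 67 @ $27.90 + 116 @ $24.60 + 66 @ $26.45 + 5 @ $30.60 = $11,514.10
Check: goods available $20,357.50 = COGS $8,843.40 + ending $11,514.10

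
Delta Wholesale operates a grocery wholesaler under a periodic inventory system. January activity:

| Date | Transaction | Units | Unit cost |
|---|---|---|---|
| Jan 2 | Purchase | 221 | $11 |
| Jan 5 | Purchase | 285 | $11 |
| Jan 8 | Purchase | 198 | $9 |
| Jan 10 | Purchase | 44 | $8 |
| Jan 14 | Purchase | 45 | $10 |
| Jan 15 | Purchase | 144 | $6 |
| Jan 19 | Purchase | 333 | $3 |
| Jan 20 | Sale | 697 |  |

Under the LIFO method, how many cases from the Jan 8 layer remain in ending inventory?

Jan 20, 697 sold [LIFO — newest first]: 333 @ $3 + 144 @ $6 + 45 @ $10 + 44 @ $8 + 131 @ $9 = $3,844
Ending inventory: 221 @ $11 + 285 @ $11 + 67 @ $9 = $6,169

67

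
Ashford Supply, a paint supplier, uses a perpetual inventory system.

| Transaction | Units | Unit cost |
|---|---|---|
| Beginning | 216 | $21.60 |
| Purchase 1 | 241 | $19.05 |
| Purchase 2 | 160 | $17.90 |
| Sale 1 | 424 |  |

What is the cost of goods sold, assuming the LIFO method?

Sale 1 (424) [LIFO — newest first]: 160 @ $17.90 + 241 @ $19.05 + 23 @ $21.60 = $7,951.85
Ending inventory: 193 @ $21.60 = $4,168.80

COGS = $7,951.85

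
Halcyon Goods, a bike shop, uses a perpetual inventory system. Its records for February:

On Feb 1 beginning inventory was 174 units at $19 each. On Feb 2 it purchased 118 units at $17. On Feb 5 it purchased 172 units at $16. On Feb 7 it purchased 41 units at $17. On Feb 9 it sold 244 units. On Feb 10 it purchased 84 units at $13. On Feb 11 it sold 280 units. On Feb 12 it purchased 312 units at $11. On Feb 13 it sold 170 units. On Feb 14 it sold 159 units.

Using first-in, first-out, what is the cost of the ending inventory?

Ending inventory = $528

Feb 9, 244 sold [FIFO — oldest first]: 174 @ $19 + 70 @ $17 = $4,496
Feb 11, 280 sold [FIFO — oldest first]: 48 @ $17 + 172 @ $16 + 41 @ $17 + 19 @ $13 = $4,512
Feb 13, 170 sold [FIFO — oldest first]: 65 @ $13 + 105 @ $11 = $2,000
Feb 14, 159 sold [FIFO — oldest first]: 159 @ $11 = $1,749
Total COGS = $4,496 + $4,512 + $2,000 + $1,749 = $12,757
Ending inventory: 48 @ $11 = $528
Check: goods available $13,285 = COGS $12,757 + ending $528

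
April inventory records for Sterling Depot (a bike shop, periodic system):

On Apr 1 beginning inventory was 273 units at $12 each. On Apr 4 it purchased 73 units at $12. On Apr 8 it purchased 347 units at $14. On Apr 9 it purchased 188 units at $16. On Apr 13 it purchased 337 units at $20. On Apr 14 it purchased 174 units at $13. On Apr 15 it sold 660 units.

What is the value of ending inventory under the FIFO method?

Ending inventory = $12,472

Apr 15, 660 sold [FIFO — oldest first]: 273 @ $12 + 73 @ $12 + 314 @ $14 = $8,548
Ending inventory: 33 @ $14 + 188 @ $16 + 337 @ $20 + 174 @ $13 = $12,472
Check: goods available $21,020 = COGS $8,548 + ending $12,472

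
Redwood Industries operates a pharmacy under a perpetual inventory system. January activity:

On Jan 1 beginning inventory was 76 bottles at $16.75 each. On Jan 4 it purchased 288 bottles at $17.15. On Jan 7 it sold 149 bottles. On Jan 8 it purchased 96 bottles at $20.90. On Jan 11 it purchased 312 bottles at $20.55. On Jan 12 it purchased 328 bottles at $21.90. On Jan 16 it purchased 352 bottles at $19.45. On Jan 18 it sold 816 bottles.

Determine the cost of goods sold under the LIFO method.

Jan 7, 149 sold [LIFO — newest first]: 149 @ $17.15 = $2,555.35
Jan 18, 816 sold [LIFO — newest first]: 352 @ $19.45 + 328 @ $21.90 + 136 @ $20.55 = $16,824.40
Total COGS = $2,555.35 + $16,824.40 = $19,379.75
Ending inventory: 76 @ $16.75 + 139 @ $17.15 + 96 @ $20.90 + 176 @ $20.55 = $9,280.05

COGS = $19,379.75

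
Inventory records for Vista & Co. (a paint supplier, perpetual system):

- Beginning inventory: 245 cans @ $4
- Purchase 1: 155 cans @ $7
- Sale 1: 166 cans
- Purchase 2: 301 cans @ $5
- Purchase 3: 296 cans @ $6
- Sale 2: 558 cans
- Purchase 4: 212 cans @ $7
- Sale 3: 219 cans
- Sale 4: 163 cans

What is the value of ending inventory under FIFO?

Sale 1 (166) [FIFO — oldest first]: 166 @ $4 = $664
Sale 2 (558) [FIFO — oldest first]: 79 @ $4 + 155 @ $7 + 301 @ $5 + 23 @ $6 = $3,044
Sale 3 (219) [FIFO — oldest first]: 219 @ $6 = $1,314
Sale 4 (163) [FIFO — oldest first]: 54 @ $6 + 109 @ $7 = $1,087
Total COGS = $664 + $3,044 + $1,314 + $1,087 = $6,109
Ending inventory: 103 @ $7 = $721
Check: goods available $6,830 = COGS $6,109 + ending $721

Ending inventory = $721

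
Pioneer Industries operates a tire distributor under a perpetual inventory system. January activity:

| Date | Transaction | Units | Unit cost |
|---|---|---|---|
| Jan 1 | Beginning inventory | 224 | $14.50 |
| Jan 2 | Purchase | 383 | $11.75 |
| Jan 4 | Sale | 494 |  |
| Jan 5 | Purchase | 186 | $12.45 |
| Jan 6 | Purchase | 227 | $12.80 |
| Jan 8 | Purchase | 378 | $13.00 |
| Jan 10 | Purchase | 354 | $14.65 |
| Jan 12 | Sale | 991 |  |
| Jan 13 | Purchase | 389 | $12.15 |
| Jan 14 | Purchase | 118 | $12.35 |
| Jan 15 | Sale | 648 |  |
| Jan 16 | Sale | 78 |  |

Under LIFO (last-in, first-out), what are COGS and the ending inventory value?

Jan 4, 494 sold [LIFO — newest first]: 383 @ $11.75 + 111 @ $14.50 = $6,109.75
Jan 12, 991 sold [LIFO — newest first]: 354 @ $14.65 + 378 @ $13.00 + 227 @ $12.80 + 32 @ $12.45 = $13,404.10
Jan 15, 648 sold [LIFO — newest first]: 118 @ $12.35 + 389 @ $12.15 + 141 @ $12.45 = $7,939.10
Jan 16, 78 sold [LIFO — newest first]: 13 @ $12.45 + 65 @ $14.50 = $1,104.35
Total COGS = $6,109.75 + $13,404.10 + $7,939.10 + $1,104.35 = $28,557.30
Ending inventory: 48 @ $14.50 = $696.00

COGS = $28,557.30; ending inventory = $696.00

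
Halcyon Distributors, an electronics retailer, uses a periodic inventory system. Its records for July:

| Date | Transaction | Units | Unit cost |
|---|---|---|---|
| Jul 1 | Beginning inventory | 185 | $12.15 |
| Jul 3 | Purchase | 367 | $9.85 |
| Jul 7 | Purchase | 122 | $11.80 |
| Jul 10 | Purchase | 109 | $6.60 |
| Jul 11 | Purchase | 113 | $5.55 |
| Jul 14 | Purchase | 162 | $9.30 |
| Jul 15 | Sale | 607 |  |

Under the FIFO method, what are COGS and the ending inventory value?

Jul 15, 607 sold [FIFO — oldest first]: 185 @ $12.15 + 367 @ $9.85 + 55 @ $11.80 = $6,511.70
Ending inventory: 67 @ $11.80 + 109 @ $6.60 + 113 @ $5.55 + 162 @ $9.30 = $3,643.75
Check: goods available $10,155.45 = COGS $6,511.70 + ending $3,643.75

COGS = $6,511.70; ending inventory = $3,643.75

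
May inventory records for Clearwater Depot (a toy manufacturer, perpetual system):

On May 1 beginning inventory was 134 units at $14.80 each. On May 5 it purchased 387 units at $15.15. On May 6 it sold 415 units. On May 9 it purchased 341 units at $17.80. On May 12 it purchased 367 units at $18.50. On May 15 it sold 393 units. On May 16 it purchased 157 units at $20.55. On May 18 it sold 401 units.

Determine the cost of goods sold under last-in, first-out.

COGS = $21,099.30

May 6, 415 sold [LIFO — newest first]: 387 @ $15.15 + 28 @ $14.80 = $6,277.45
May 15, 393 sold [LIFO — newest first]: 367 @ $18.50 + 26 @ $17.80 = $7,252.30
May 18, 401 sold [LIFO — newest first]: 157 @ $20.55 + 244 @ $17.80 = $7,569.55
Total COGS = $6,277.45 + $7,252.30 + $7,569.55 = $21,099.30
Ending inventory: 106 @ $14.80 + 71 @ $17.80 = $2,832.60
Check: goods available $23,931.90 = COGS $21,099.30 + ending $2,832.60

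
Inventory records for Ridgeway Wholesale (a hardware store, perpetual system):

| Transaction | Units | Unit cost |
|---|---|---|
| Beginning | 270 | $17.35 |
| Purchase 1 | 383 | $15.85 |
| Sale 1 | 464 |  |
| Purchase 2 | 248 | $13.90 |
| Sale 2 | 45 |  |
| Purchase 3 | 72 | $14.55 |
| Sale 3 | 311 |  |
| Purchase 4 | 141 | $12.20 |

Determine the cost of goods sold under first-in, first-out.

Sale 1 (464) [FIFO — oldest first]: 270 @ $17.35 + 194 @ $15.85 = $7,759.40
Sale 2 (45) [FIFO — oldest first]: 45 @ $15.85 = $713.25
Sale 3 (311) [FIFO — oldest first]: 144 @ $15.85 + 167 @ $13.90 = $4,603.70
Total COGS = $7,759.40 + $713.25 + $4,603.70 = $13,076.35
Ending inventory: 81 @ $13.90 + 72 @ $14.55 + 141 @ $12.20 = $3,893.70
Check: goods available $16,970.05 = COGS $13,076.35 + ending $3,893.70

COGS = $13,076.35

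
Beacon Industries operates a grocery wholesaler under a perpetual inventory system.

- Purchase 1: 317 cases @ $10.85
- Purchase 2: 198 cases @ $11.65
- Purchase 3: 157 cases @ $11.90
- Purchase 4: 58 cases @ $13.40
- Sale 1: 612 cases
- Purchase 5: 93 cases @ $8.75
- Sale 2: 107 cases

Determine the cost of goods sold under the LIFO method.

Sale 1 (612) [LIFO — newest first]: 58 @ $13.40 + 157 @ $11.90 + 198 @ $11.65 + 199 @ $10.85 = $7,111.35
Sale 2 (107) [LIFO — newest first]: 93 @ $8.75 + 14 @ $10.85 = $965.65
Total COGS = $7,111.35 + $965.65 = $8,077.00
Ending inventory: 104 @ $10.85 = $1,128.40
Check: goods available $9,205.40 = COGS $8,077.00 + ending $1,128.40

COGS = $8,077.00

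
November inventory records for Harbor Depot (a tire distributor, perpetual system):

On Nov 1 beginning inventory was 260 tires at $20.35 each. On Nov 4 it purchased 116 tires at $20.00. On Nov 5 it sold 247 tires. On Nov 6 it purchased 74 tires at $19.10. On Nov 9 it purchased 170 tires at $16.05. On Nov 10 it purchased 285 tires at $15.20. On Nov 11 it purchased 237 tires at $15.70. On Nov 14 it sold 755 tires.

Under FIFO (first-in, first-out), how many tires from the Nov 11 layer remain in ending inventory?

Nov 5, 247 sold [FIFO — oldest first]: 247 @ $20.35 = $5,026.45
Nov 14, 755 sold [FIFO — oldest first]: 13 @ $20.35 + 116 @ $20.00 + 74 @ $19.10 + 170 @ $16.05 + 285 @ $15.20 + 97 @ $15.70 = $12,581.35
Total COGS = $5,026.45 + $12,581.35 = $17,607.80
Ending inventory: 140 @ $15.70 = $2,198.00
Check: goods available $19,805.80 = COGS $17,607.80 + ending $2,198.00

140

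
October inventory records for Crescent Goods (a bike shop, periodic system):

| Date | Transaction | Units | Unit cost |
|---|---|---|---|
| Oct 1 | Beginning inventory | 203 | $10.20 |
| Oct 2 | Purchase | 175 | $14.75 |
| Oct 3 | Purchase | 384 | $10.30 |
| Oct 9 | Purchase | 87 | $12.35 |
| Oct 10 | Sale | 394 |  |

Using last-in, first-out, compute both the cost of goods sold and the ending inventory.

Oct 10, 394 sold [LIFO — newest first]: 87 @ $12.35 + 307 @ $10.30 = $4,236.55
Ending inventory: 203 @ $10.20 + 175 @ $14.75 + 77 @ $10.30 = $5,444.95
Check: goods available $9,681.50 = COGS $4,236.55 + ending $5,444.95

COGS = $4,236.55; ending inventory = $5,444.95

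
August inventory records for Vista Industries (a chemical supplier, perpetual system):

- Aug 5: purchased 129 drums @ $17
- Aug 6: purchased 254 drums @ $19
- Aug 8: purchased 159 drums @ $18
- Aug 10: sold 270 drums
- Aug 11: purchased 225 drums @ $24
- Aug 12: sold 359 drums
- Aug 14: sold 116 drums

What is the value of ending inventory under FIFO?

Aug 10, 270 sold [FIFO — oldest first]: 129 @ $17 + 141 @ $19 = $4,872
Aug 12, 359 sold [FIFO — oldest first]: 113 @ $19 + 159 @ $18 + 87 @ $24 = $7,097
Aug 14, 116 sold [FIFO — oldest first]: 116 @ $24 = $2,784
Total COGS = $4,872 + $7,097 + $2,784 = $14,753
Ending inventory: 22 @ $24 = $528

Ending inventory = $528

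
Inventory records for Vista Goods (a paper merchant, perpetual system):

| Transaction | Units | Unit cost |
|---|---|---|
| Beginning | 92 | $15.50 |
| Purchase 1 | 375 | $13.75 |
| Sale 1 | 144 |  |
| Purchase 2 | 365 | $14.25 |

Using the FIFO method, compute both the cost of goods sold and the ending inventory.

COGS = $2,141.00; ending inventory = $9,642.50

Sale 1 (144) [FIFO — oldest first]: 92 @ $15.50 + 52 @ $13.75 = $2,141.00
Ending inventory: 323 @ $13.75 + 365 @ $14.25 = $9,642.50
Check: goods available $11,783.50 = COGS $2,141.00 + ending $9,642.50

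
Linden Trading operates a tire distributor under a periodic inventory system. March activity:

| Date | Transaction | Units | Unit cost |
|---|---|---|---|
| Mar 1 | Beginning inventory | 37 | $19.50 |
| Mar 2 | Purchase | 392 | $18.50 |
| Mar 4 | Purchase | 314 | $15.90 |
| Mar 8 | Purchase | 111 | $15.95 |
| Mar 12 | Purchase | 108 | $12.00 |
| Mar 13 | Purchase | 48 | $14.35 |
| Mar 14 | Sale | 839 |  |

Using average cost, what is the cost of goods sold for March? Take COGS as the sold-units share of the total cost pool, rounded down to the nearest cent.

Mar 14, sell 839: 839/1010 × $16,721.35 → $13,890.30
Ending inventory (cost pool remaining) = $2,831.05

COGS = $13,890.30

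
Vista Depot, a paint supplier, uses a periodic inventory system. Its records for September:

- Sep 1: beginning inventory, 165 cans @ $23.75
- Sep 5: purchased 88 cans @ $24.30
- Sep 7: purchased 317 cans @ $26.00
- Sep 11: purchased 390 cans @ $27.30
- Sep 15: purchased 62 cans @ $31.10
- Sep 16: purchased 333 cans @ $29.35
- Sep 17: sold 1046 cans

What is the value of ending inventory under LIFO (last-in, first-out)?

Ending inventory = $7,513.15

Sep 17, 1046 sold [LIFO — newest first]: 333 @ $29.35 + 62 @ $31.10 + 390 @ $27.30 + 261 @ $26.00 = $29,134.75
Ending inventory: 165 @ $23.75 + 88 @ $24.30 + 56 @ $26.00 = $7,513.15
Check: goods available $36,647.90 = COGS $29,134.75 + ending $7,513.15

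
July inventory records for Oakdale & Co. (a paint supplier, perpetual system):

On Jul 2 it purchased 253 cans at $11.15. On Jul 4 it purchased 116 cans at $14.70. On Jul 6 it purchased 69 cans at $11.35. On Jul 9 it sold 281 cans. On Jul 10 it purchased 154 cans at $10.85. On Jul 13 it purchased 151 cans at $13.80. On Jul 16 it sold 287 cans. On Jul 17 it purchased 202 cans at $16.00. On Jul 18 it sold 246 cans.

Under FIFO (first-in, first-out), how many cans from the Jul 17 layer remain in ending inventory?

131

Jul 9, 281 sold [FIFO — oldest first]: 253 @ $11.15 + 28 @ $14.70 = $3,232.55
Jul 16, 287 sold [FIFO — oldest first]: 88 @ $14.70 + 69 @ $11.35 + 130 @ $10.85 = $3,487.25
Jul 18, 246 sold [FIFO — oldest first]: 24 @ $10.85 + 151 @ $13.80 + 71 @ $16.00 = $3,480.20
Total COGS = $3,232.55 + $3,487.25 + $3,480.20 = $10,200.00
Ending inventory: 131 @ $16.00 = $2,096.00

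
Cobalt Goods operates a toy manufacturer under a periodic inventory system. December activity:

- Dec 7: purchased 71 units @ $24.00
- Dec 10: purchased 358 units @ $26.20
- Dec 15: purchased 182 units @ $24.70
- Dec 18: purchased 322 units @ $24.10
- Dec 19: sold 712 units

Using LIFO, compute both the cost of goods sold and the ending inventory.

Dec 19, 712 sold [LIFO — newest first]: 322 @ $24.10 + 182 @ $24.70 + 208 @ $26.20 = $17,705.20
Ending inventory: 71 @ $24.00 + 150 @ $26.20 = $5,634.00

COGS = $17,705.20; ending inventory = $5,634.00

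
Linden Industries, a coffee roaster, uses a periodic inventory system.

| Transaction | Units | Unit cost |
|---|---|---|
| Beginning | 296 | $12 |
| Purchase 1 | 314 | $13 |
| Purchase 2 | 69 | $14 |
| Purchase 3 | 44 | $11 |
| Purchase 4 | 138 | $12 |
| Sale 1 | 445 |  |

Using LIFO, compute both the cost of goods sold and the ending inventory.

COGS = $5,628; ending inventory = $5,112

Sale 1 (445) [LIFO — newest first]: 138 @ $12 + 44 @ $11 + 69 @ $14 + 194 @ $13 = $5,628
Ending inventory: 296 @ $12 + 120 @ $13 = $5,112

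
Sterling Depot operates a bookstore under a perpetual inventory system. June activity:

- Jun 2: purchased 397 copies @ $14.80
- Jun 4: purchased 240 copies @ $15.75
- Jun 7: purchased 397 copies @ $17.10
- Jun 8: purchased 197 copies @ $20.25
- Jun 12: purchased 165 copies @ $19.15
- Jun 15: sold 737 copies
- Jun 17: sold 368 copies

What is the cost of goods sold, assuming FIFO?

COGS = $17,882.05

Jun 15, 737 sold [FIFO — oldest first]: 397 @ $14.80 + 240 @ $15.75 + 100 @ $17.10 = $11,365.60
Jun 17, 368 sold [FIFO — oldest first]: 297 @ $17.10 + 71 @ $20.25 = $6,516.45
Total COGS = $11,365.60 + $6,516.45 = $17,882.05
Ending inventory: 126 @ $20.25 + 165 @ $19.15 = $5,711.25
Check: goods available $23,593.30 = COGS $17,882.05 + ending $5,711.25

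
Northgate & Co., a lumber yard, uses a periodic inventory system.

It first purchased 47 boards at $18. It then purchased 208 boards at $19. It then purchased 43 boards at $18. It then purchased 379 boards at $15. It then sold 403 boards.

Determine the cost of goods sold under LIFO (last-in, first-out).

Sale 1 (403) [LIFO — newest first]: 379 @ $15 + 24 @ $18 = $6,117
Ending inventory: 47 @ $18 + 208 @ $19 + 19 @ $18 = $5,140

COGS = $6,117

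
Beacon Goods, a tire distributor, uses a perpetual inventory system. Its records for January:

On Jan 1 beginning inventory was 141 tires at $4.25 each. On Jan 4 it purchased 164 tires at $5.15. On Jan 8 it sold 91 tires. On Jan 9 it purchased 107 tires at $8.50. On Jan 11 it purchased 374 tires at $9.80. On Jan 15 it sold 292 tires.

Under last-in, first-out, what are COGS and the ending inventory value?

Jan 8, 91 sold [LIFO — newest first]: 91 @ $5.15 = $468.65
Jan 15, 292 sold [LIFO — newest first]: 292 @ $9.80 = $2,861.60
Total COGS = $468.65 + $2,861.60 = $3,330.25
Ending inventory: 141 @ $4.25 + 73 @ $5.15 + 107 @ $8.50 + 82 @ $9.80 = $2,688.30

COGS = $3,330.25; ending inventory = $2,688.30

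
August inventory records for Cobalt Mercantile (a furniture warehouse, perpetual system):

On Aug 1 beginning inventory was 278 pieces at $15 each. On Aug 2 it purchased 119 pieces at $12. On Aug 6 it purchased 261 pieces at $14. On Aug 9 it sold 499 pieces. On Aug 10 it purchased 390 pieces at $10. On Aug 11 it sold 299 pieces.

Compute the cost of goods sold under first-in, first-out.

Aug 9, 499 sold [FIFO — oldest first]: 278 @ $15 + 119 @ $12 + 102 @ $14 = $7,026
Aug 11, 299 sold [FIFO — oldest first]: 159 @ $14 + 140 @ $10 = $3,626
Total COGS = $7,026 + $3,626 = $10,652
Ending inventory: 250 @ $10 = $2,500

COGS = $10,652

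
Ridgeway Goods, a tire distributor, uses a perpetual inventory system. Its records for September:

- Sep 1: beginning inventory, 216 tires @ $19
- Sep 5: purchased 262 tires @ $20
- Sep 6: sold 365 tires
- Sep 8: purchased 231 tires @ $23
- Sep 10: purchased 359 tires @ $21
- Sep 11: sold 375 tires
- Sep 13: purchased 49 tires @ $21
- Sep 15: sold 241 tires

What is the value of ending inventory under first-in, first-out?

Ending inventory = $2,856

Sep 6, 365 sold [FIFO — oldest first]: 216 @ $19 + 149 @ $20 = $7,084
Sep 11, 375 sold [FIFO — oldest first]: 113 @ $20 + 231 @ $23 + 31 @ $21 = $8,224
Sep 15, 241 sold [FIFO — oldest first]: 241 @ $21 = $5,061
Total COGS = $7,084 + $8,224 + $5,061 = $20,369
Ending inventory: 87 @ $21 + 49 @ $21 = $2,856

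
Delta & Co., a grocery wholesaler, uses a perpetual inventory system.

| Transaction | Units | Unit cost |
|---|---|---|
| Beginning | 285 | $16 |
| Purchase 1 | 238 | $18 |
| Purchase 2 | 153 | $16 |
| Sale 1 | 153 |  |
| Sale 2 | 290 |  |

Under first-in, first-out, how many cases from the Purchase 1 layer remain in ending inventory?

80

Sale 1 (153) [FIFO — oldest first]: 153 @ $16 = $2,448
Sale 2 (290) [FIFO — oldest first]: 132 @ $16 + 158 @ $18 = $4,956
Total COGS = $2,448 + $4,956 = $7,404
Ending inventory: 80 @ $18 + 153 @ $16 = $3,888
Check: goods available $11,292 = COGS $7,404 + ending $3,888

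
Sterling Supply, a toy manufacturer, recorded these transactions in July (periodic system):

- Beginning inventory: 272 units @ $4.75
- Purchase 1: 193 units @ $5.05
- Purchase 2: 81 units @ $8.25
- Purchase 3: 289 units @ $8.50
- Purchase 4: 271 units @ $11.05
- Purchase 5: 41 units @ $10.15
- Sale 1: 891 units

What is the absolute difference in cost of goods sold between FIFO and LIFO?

$1,575.90

FIFO COGS: 272 @ $4.75 + 193 @ $5.05 + 81 @ $8.25 + 289 @ $8.50 + 56 @ $11.05 = $6,010.20
LIFO COGS: 41 @ $10.15 + 271 @ $11.05 + 289 @ $8.50 + 81 @ $8.25 + 193 @ $5.05 + 16 @ $4.75 = $7,586.10
Difference = |$6,010.20 − $7,586.10| = $1,575.90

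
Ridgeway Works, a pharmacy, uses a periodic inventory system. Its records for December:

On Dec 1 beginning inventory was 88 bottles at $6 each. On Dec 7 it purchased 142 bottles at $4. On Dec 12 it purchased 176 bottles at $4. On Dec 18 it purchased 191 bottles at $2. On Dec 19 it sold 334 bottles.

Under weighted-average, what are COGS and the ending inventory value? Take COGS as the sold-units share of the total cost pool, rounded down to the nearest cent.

Dec 19, sell 334: 334/597 × $2,182.00 → $1,220.75
Ending inventory (cost pool remaining) = $961.25

COGS = $1,220.75; ending inventory = $961.25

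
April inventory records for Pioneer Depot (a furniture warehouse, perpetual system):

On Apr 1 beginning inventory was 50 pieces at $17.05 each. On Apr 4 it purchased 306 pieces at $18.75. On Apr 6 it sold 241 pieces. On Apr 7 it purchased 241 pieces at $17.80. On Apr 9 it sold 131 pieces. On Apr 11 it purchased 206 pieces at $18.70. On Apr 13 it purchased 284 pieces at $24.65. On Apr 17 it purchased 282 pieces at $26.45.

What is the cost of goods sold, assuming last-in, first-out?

Apr 6, 241 sold [LIFO — newest first]: 241 @ $18.75 = $4,518.75
Apr 9, 131 sold [LIFO — newest first]: 131 @ $17.80 = $2,331.80
Total COGS = $4,518.75 + $2,331.80 = $6,850.55
Ending inventory: 50 @ $17.05 + 65 @ $18.75 + 110 @ $17.80 + 206 @ $18.70 + 284 @ $24.65 + 282 @ $26.45 = $22,340.95

COGS = $6,850.55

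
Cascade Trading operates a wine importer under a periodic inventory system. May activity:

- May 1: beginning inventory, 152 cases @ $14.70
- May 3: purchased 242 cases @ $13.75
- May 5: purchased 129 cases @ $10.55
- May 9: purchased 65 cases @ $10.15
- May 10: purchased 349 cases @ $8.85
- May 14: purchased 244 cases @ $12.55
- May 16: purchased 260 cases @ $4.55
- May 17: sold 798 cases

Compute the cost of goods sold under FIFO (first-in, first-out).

COGS = $9,441.10

May 17, 798 sold [FIFO — oldest first]: 152 @ $14.70 + 242 @ $13.75 + 129 @ $10.55 + 65 @ $10.15 + 210 @ $8.85 = $9,441.10
Ending inventory: 139 @ $8.85 + 244 @ $12.55 + 260 @ $4.55 = $5,475.35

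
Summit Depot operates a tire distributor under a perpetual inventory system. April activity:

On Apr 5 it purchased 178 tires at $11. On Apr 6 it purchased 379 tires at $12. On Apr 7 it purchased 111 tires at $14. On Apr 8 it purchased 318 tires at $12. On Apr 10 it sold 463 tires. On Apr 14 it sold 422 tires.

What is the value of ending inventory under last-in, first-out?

Apr 10, 463 sold [LIFO — newest first]: 318 @ $12 + 111 @ $14 + 34 @ $12 = $5,778
Apr 14, 422 sold [LIFO — newest first]: 345 @ $12 + 77 @ $11 = $4,987
Total COGS = $5,778 + $4,987 = $10,765
Ending inventory: 101 @ $11 = $1,111

Ending inventory = $1,111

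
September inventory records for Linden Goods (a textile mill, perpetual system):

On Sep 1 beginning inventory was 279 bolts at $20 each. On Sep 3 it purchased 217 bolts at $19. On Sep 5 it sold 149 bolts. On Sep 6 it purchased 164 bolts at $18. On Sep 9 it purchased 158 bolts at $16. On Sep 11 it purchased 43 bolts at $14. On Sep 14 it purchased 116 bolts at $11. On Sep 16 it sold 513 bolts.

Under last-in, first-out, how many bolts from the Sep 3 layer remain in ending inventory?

36

Sep 5, 149 sold [LIFO — newest first]: 149 @ $19 = $2,831
Sep 16, 513 sold [LIFO — newest first]: 116 @ $11 + 43 @ $14 + 158 @ $16 + 164 @ $18 + 32 @ $19 = $7,966
Total COGS = $2,831 + $7,966 = $10,797
Ending inventory: 279 @ $20 + 36 @ $19 = $6,264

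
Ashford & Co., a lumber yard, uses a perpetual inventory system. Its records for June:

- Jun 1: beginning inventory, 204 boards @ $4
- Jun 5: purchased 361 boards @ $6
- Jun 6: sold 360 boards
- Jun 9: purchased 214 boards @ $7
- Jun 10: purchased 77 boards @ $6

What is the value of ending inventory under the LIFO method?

Jun 6, 360 sold [LIFO — newest first]: 360 @ $6 = $2,160
Ending inventory: 204 @ $4 + 1 @ $6 + 214 @ $7 + 77 @ $6 = $2,782

Ending inventory = $2,782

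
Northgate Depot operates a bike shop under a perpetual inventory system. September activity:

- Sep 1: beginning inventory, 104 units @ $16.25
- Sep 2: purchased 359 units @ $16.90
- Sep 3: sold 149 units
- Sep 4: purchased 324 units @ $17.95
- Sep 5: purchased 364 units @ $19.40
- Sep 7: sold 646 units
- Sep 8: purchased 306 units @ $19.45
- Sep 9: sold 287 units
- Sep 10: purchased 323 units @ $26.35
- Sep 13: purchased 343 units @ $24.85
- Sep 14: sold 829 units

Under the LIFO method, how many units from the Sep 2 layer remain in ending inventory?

108

Sep 3, 149 sold [LIFO — newest first]: 149 @ $16.90 = $2,518.10
Sep 7, 646 sold [LIFO — newest first]: 364 @ $19.40 + 282 @ $17.95 = $12,123.50
Sep 9, 287 sold [LIFO — newest first]: 287 @ $19.45 = $5,582.15
Sep 14, 829 sold [LIFO — newest first]: 343 @ $24.85 + 323 @ $26.35 + 19 @ $19.45 + 42 @ $17.95 + 102 @ $16.90 = $19,881.85
Total COGS = $2,518.10 + $12,123.50 + $5,582.15 + $19,881.85 = $40,105.60
Ending inventory: 104 @ $16.25 + 108 @ $16.90 = $3,515.20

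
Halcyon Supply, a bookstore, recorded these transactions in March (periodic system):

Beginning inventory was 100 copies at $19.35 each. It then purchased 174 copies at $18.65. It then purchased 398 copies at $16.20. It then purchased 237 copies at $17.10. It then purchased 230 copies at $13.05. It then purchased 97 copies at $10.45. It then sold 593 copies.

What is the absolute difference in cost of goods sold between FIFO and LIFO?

$1,810.25

FIFO COGS: 100 @ $19.35 + 174 @ $18.65 + 319 @ $16.20 = $10,347.90
LIFO COGS: 97 @ $10.45 + 230 @ $13.05 + 237 @ $17.10 + 29 @ $16.20 = $8,537.65
Difference = |$10,347.90 − $8,537.65| = $1,810.25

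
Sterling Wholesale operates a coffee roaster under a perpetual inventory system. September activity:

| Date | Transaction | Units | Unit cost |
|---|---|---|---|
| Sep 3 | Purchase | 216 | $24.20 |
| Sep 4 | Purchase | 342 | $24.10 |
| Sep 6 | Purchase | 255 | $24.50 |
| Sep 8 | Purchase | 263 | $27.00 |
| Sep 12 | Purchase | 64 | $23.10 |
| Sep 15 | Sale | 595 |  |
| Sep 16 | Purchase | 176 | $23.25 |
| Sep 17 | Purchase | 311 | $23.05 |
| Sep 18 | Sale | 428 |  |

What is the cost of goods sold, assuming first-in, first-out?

Sep 15, 595 sold [FIFO — oldest first]: 216 @ $24.20 + 342 @ $24.10 + 37 @ $24.50 = $14,375.90
Sep 18, 428 sold [FIFO — oldest first]: 218 @ $24.50 + 210 @ $27.00 = $11,011.00
Total COGS = $14,375.90 + $11,011.00 = $25,386.90
Ending inventory: 53 @ $27.00 + 64 @ $23.10 + 176 @ $23.25 + 311 @ $23.05 = $14,169.95
Check: goods available $39,556.85 = COGS $25,386.90 + ending $14,169.95

COGS = $25,386.90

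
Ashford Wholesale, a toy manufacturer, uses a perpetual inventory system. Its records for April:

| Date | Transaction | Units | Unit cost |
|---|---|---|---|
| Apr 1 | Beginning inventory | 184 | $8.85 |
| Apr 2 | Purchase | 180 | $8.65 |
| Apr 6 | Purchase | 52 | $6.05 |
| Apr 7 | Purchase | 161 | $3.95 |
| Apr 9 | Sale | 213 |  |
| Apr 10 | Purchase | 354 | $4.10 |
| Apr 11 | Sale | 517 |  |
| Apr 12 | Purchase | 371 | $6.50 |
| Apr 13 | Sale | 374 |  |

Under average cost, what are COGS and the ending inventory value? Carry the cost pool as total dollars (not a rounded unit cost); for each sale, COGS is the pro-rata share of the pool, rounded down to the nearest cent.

COGS = $6,770.61; ending inventory = $1,228.24

After Apr 1: 184 on hand, pool $1,628.40 (≈ $8.8500 each)
After Apr 2: 364 on hand, pool $3,185.40 (≈ $8.7511 each)
After Apr 6: 416 on hand, pool $3,500.00 (≈ $8.4135 each)
After Apr 7: 577 on hand, pool $4,135.95 (≈ $7.1680 each)
Apr 9, sell 213: 213/577 × $4,135.95 → $1,526.78
After Apr 10: 718 on hand, pool $4,060.57 (≈ $5.6554 each)
Apr 11, sell 517: 517/718 × $4,060.57 → $2,923.83
After Apr 12: 572 on hand, pool $3,548.24 (≈ $6.2032 each)
Apr 13, sell 374: 374/572 × $3,548.24 → $2,320.00
Total COGS = $1,526.78 + $2,923.83 + $2,320.00 = $6,770.61
Ending inventory (cost pool remaining) = $1,228.24
Check: goods available $7,998.85 = COGS $6,770.61 + ending $1,228.24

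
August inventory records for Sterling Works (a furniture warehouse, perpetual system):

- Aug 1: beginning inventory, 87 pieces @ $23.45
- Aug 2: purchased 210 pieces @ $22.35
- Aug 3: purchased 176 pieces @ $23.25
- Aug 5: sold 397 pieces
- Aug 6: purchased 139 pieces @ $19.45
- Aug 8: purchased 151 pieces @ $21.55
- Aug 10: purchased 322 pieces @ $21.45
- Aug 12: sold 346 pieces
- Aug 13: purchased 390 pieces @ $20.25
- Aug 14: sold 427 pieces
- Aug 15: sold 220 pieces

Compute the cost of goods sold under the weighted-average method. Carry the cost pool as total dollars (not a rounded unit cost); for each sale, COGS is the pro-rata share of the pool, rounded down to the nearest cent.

After Aug 1: 87 on hand, pool $2,040.15 (≈ $23.4500 each)
After Aug 2: 297 on hand, pool $6,733.65 (≈ $22.6722 each)
After Aug 3: 473 on hand, pool $10,825.65 (≈ $22.8872 each)
Aug 5, sell 397: 397/473 × $10,825.65 → $9,086.22
After Aug 6: 215 on hand, pool $4,442.98 (≈ $20.6650 each)
After Aug 8: 366 on hand, pool $7,697.03 (≈ $21.0301 each)
After Aug 10: 688 on hand, pool $14,603.93 (≈ $21.2266 each)
Aug 12, sell 346: 346/688 × $14,603.93 → $7,344.41
After Aug 13: 732 on hand, pool $15,157.02 (≈ $20.7063 each)
Aug 14, sell 427: 427/732 × $15,157.02 → $8,841.59
Aug 15, sell 220: 220/305 × $6,315.43 → $4,555.39
Total COGS = $9,086.22 + $7,344.41 + $8,841.59 + $4,555.39 = $29,827.61
Ending inventory (cost pool remaining) = $1,760.04
Check: goods available $31,587.65 = COGS $29,827.61 + ending $1,760.04

COGS = $29,827.61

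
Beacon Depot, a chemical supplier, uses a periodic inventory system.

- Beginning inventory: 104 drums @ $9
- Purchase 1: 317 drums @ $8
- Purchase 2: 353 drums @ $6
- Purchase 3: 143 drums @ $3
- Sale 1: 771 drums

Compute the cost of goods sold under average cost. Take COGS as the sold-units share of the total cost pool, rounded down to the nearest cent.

COGS = $5,060.68

Sale 1, sell 771: 771/917 × $6,019.00 → $5,060.68
Ending inventory (cost pool remaining) = $958.32
Check: goods available $6,019.00 = COGS $5,060.68 + ending $958.32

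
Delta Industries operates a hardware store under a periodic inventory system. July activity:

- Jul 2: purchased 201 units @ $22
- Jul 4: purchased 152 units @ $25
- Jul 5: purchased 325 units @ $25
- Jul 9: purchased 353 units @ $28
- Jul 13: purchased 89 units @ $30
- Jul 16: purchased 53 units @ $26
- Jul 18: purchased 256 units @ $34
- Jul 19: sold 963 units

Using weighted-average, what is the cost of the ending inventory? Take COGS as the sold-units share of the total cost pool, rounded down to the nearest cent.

Ending inventory = $12,712.45

Jul 19, sell 963: 963/1429 × $38,983.00 → $26,270.55
Ending inventory (cost pool remaining) = $12,712.45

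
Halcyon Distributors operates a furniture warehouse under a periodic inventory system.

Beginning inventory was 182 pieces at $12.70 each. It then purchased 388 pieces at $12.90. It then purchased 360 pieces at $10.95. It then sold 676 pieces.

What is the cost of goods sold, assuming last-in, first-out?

Sale 1 (676) [LIFO — newest first]: 360 @ $10.95 + 316 @ $12.90 = $8,018.40
Ending inventory: 182 @ $12.70 + 72 @ $12.90 = $3,240.20
Check: goods available $11,258.60 = COGS $8,018.40 + ending $3,240.20

COGS = $8,018.40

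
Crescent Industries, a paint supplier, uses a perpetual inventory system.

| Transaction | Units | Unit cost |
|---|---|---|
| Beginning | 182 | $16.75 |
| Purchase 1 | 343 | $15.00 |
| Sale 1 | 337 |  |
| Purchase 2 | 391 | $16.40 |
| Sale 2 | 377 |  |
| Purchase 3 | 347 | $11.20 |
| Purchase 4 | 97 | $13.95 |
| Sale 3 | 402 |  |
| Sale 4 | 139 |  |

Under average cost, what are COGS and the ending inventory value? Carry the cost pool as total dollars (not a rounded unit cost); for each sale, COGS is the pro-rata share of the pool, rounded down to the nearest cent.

After Beginning: 182 on hand, pool $3,048.50 (≈ $16.7500 each)
After Purchase 1: 525 on hand, pool $8,193.50 (≈ $15.6067 each)
Sale 1, sell 337: 337/525 × $8,193.50 → $5,259.44
After Purchase 2: 579 on hand, pool $9,346.46 (≈ $16.1424 each)
Sale 2, sell 377: 377/579 × $9,346.46 → $6,085.69
After Purchase 3: 549 on hand, pool $7,147.17 (≈ $13.0185 each)
After Purchase 4: 646 on hand, pool $8,500.32 (≈ $13.1584 each)
Sale 3, sell 402: 402/646 × $8,500.32 → $5,289.67
Sale 4, sell 139: 139/244 × $3,210.65 → $1,829.01
Total COGS = $5,259.44 + $6,085.69 + $5,289.67 + $1,829.01 = $18,463.81
Ending inventory (cost pool remaining) = $1,381.64

COGS = $18,463.81; ending inventory = $1,381.64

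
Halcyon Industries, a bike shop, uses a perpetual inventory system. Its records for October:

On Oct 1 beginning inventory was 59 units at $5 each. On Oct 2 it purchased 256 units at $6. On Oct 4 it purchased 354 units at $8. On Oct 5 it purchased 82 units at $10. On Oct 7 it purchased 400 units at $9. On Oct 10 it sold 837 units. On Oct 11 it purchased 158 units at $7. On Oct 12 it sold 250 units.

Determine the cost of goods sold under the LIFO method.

COGS = $8,916

Oct 10, 837 sold [LIFO — newest first]: 400 @ $9 + 82 @ $10 + 354 @ $8 + 1 @ $6 = $7,258
Oct 12, 250 sold [LIFO — newest first]: 158 @ $7 + 92 @ $6 = $1,658
Total COGS = $7,258 + $1,658 = $8,916
Ending inventory: 59 @ $5 + 163 @ $6 = $1,273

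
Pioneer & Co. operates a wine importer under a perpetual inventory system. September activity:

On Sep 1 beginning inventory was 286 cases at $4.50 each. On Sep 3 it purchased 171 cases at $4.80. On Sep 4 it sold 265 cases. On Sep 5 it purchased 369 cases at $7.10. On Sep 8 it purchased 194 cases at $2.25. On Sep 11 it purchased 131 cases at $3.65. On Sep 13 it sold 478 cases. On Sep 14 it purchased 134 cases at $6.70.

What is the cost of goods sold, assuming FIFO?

Sep 4, 265 sold [FIFO — oldest first]: 265 @ $4.50 = $1,192.50
Sep 13, 478 sold [FIFO — oldest first]: 21 @ $4.50 + 171 @ $4.80 + 286 @ $7.10 = $2,945.90
Total COGS = $1,192.50 + $2,945.90 = $4,138.40
Ending inventory: 83 @ $7.10 + 194 @ $2.25 + 131 @ $3.65 + 134 @ $6.70 = $2,401.75

COGS = $4,138.40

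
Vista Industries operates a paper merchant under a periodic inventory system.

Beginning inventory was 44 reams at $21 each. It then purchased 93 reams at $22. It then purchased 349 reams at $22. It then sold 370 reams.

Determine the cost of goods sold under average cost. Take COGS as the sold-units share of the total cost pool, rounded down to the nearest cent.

Sale 1, sell 370: 370/486 × $10,648.00 → $8,106.50
Ending inventory (cost pool remaining) = $2,541.50
Check: goods available $10,648.00 = COGS $8,106.50 + ending $2,541.50

COGS = $8,106.50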